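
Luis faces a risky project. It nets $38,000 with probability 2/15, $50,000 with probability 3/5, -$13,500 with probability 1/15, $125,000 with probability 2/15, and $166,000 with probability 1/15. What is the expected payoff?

EV = 2/15 × 38000 + 3/5 × 50000 + 1/15 × (-13500) + 2/15 × 125000 + 1/15 × 166000 = 5066.6667 + 30000 − 900 + 16666.6667 + 11066.6667 = 61900

$61,900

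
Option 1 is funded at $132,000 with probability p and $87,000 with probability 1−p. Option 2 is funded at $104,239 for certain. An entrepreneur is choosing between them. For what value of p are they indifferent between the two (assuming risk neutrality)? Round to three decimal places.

p = 0.383

p·132000 + (1−p)·87000 = 104239
45000p + 87000 = 104239
p = (104239 − 87000) / 45000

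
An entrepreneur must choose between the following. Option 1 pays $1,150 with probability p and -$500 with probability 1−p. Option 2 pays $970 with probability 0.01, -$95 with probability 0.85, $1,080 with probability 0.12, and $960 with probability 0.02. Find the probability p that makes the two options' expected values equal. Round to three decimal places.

EV(Option 2) = 0.01 × 970 + 0.85 × (-95) + 0.12 × 1080 + 0.02 × 960 = 9.7 − 80.75 + 129.6 + 19.2 = 77.75
p·1150 + (1−p)·(-500) = 77.75
1650p − 500 = 77.75
p = (77.75 + 500) / 1650

p = 0.350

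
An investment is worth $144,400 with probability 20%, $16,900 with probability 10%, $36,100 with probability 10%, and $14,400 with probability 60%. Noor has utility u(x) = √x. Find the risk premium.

$10,420

E[u] = 0.2·√144400 + 0.1·√16900 + 0.1·√36100 + 0.6·√14400 = 0.2·380 + 0.1·130 + 0.1·190 + 0.6·120 = 180
CE = (180)² = 32400
Risk premium = EV − CE = 42820 − 32400 = 10420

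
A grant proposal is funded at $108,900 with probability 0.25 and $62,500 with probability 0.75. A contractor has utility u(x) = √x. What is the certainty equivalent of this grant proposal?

$72,900

E[u] = 0.25·√108900 + 0.75·√62500 = 0.25·330 + 0.75·250 = 270
CE = (270)² = 72900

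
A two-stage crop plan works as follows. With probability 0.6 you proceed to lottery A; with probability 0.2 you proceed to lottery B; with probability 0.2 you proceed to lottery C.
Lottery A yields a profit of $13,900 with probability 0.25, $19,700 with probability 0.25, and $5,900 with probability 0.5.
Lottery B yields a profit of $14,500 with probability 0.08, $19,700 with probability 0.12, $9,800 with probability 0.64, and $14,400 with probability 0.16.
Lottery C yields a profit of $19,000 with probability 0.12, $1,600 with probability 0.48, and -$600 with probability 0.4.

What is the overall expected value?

$9,791.60

EV(A) = 0.25 × 13900 + 0.25 × 19700 + 0.5 × 5900 = 3475 + 4925 + 2950 = 11350
EV(B) = 0.08 × 14500 + 0.12 × 19700 + 0.64 × 9800 + 0.16 × 14400 = 1160 + 2364 + 6272 + 2304 = 12100
EV(C) = 0.12 × 19000 + 0.48 × 1600 + 0.4 × (-600) = 2280 + 768 − 240 = 2808
Overall = 0.6 × 11350 + 0.2 × 12100 + 0.2 × 2808 = 6810 + 2420 + 561.6 = 9791.6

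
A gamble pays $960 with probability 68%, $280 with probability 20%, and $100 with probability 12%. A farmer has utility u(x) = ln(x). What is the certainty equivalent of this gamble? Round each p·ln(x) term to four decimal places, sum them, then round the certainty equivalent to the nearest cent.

E[u] = 0.68·ln(960) + 0.2·ln(280) + 0.12·ln(100) = 4.6695 + 1.1270 + 0.5526 = 6.3491
CE = e^6.3491 ≈ 571.98

$571.98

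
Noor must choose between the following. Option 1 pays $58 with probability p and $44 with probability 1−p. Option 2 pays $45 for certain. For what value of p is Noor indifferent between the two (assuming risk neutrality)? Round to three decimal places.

p·58 + (1−p)·44 = 45
14p + 44 = 45
p = (45 − 44) / 14

p = 0.071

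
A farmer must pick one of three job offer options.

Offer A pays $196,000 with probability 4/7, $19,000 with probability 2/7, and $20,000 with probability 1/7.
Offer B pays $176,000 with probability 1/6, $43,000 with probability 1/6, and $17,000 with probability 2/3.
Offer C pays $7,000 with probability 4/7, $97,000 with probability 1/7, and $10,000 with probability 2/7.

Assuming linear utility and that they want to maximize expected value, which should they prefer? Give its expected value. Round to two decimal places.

Offer A ($120,285.71)

Offer A = 4/7 × 196000 + 2/7 × 19000 + 1/7 × 20000 = 112000 + 5428.5714 + 2857.1429 = 120285.7143
Offer B = 1/6 × 176000 + 1/6 × 43000 + 2/3 × 17000 = 29333.3333 + 7166.6667 + 11333.3333 = 47833.3333
Offer C = 4/7 × 7000 + 1/7 × 97000 + 2/7 × 10000 = 4000 + 13857.1429 + 2857.1429 = 20714.2857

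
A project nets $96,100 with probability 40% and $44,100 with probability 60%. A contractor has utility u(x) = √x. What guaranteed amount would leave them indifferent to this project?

$62,500

E[u] = 0.4·√96100 + 0.6·√44100 = 0.4·310 + 0.6·210 = 250
CE = (250)² = 62500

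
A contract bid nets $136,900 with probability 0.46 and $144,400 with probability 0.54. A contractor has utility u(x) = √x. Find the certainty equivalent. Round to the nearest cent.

$140,925.16

E[u] = 0.46·√136900 + 0.54·√144400 = 0.46·370 + 0.54·380 = 375.4
CE = (375.4)² = 140925.16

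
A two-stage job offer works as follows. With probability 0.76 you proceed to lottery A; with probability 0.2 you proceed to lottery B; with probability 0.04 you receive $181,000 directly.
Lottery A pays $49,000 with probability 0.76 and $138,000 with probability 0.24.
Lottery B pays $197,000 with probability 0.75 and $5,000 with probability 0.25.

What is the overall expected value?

$90,513.60

EV(A) = 0.76 × 49000 + 0.24 × 138000 = 37240 + 33120 = 70360
EV(B) = 0.75 × 197000 + 0.25 × 5000 = 147750 + 1250 = 149000
Branch C: 181000 (certain)
Overall = 0.76 × 70360 + 0.2 × 149000 + 0.04 × 181000 = 53473.6 + 29800 + 7240 = 90513.6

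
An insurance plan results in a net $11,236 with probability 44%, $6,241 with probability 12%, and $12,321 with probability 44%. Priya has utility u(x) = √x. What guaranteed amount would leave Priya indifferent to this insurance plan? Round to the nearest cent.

E[u] = 0.44·√11236 + 0.12·√6241 + 0.44·√12321 = 0.44·106 + 0.12·79 + 0.44·111 = 104.96
CE = (104.96)² = 11016.6016

$11,016.60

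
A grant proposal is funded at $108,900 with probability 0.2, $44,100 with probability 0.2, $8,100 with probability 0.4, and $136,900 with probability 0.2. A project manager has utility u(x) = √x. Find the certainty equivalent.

E[u] = 0.2·√108900 + 0.2·√44100 + 0.4·√8100 + 0.2·√136900 = 0.2·330 + 0.2·210 + 0.4·90 + 0.2·370 = 218
CE = (218)² = 47524

$47,524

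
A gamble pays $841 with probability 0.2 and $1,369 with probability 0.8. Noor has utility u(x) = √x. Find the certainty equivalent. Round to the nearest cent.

$1,253.16

E[u] = 0.2·√841 + 0.8·√1369 = 0.2·29 + 0.8·37 = 35.4
CE = (35.4)² = 1253.16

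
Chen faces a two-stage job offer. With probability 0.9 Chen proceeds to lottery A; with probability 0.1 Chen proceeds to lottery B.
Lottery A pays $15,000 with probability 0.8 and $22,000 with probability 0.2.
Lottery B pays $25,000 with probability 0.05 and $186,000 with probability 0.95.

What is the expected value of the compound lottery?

$32,555

EV(A) = 0.8 × 15000 + 0.2 × 22000 = 12000 + 4400 = 16400
EV(B) = 0.05 × 25000 + 0.95 × 186000 = 1250 + 176700 = 177950
Overall = 0.9 × 16400 + 0.1 × 177950 = 14760 + 17795 = 32555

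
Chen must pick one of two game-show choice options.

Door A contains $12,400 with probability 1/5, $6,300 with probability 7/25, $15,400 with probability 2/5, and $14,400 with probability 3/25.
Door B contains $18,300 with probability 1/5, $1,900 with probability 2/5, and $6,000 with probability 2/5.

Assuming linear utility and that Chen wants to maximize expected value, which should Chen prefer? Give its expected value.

Door A ($12,132)

Door A = 1/5 × 12400 + 7/25 × 6300 + 2/5 × 15400 + 3/25 × 14400 = 2480 + 1764 + 6160 + 1728 = 12132
Door B = 1/5 × 18300 + 2/5 × 1900 + 2/5 × 6000 = 3660 + 760 + 2400 = 6820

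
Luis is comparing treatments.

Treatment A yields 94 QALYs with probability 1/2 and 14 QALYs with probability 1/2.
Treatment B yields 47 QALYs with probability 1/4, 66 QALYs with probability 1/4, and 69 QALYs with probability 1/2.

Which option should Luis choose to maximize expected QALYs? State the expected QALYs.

Treatment B (62.75 QALYs)

Treatment A = 1/2 × 94 + 1/2 × 14 = 47 + 7 = 54
Treatment B = 1/4 × 47 + 1/4 × 66 + 1/2 × 69 = 11.75 + 16.5 + 34.5 = 62.75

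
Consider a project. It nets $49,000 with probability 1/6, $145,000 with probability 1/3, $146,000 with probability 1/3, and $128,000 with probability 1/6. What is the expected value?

$126,500

EV = 1/6 × 49000 + 1/3 × 145000 + 1/3 × 146000 + 1/6 × 128000 = 8166.6667 + 48333.3333 + 48666.6667 + 21333.3333 = 126500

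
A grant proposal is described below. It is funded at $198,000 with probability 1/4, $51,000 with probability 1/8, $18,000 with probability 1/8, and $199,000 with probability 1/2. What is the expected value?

EV = 1/4 × 198000 + 1/8 × 51000 + 1/8 × 18000 + 1/2 × 199000 = 49500 + 6375 + 2250 + 99500 = 157625

$157,625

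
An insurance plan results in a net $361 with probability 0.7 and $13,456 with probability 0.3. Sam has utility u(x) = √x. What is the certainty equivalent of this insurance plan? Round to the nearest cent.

$2,313.61

E[u] = 0.7·√361 + 0.3·√13456 = 0.7·19 + 0.3·116 = 48.1
CE = (48.1)² = 2313.61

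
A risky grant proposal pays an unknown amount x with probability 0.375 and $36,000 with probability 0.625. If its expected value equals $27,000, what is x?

x = $12,000

0.375·x + 0.625·36000 = 27000
0.375·x = 27000 − 22500 = 4500
x = 4500 / 0.375 = 12000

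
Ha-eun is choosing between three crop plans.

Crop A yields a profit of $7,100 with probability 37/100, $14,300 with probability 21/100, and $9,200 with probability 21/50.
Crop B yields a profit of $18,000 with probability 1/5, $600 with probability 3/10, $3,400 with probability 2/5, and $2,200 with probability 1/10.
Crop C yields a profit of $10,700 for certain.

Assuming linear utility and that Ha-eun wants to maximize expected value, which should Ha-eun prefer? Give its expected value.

Crop A = 37/100 × 7100 + 21/100 × 14300 + 21/50 × 9200 = 2627 + 3003 + 3864 = 9494
Crop B = 1/5 × 18000 + 3/10 × 600 + 2/5 × 3400 + 1/10 × 2200 = 3600 + 180 + 1360 + 220 = 5360
Crop C: 10700 (certain)

Crop C ($10,700)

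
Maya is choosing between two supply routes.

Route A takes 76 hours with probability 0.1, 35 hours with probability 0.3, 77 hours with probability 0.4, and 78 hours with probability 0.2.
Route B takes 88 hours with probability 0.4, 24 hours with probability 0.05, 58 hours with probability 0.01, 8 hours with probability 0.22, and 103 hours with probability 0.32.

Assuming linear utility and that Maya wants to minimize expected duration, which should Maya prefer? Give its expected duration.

Route A = 0.1 × 76 + 0.3 × 35 + 0.4 × 77 + 0.2 × 78 = 7.6 + 10.5 + 30.8 + 15.6 = 64.5
Route B = 0.4 × 88 + 0.05 × 24 + 0.01 × 58 + 0.22 × 8 + 0.32 × 103 = 35.2 + 1.2 + 0.58 + 1.76 + 32.96 = 71.7

Route A (64.5 hours)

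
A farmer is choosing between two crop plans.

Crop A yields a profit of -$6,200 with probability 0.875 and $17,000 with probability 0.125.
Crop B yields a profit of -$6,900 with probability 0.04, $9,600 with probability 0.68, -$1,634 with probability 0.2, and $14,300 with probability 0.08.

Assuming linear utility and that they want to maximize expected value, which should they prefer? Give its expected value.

Crop B ($7,069.20)

Crop A = 0.875 × (-6200) + 0.125 × 17000 = -5425 + 2125 = -3300
Crop B = 0.04 × (-6900) + 0.68 × 9600 + 0.2 × (-1634) + 0.08 × 14300 = -276 + 6528 − 326.8 + 1144 = 7069.2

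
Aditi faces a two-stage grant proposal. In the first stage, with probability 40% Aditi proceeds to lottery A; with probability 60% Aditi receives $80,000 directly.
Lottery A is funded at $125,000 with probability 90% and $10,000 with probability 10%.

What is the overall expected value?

$93,400

EV(A) = 0.9 × 125000 + 0.1 × 10000 = 112500 + 1000 = 113500
Branch B: 80000 (certain)
Overall = 0.4 × 113500 + 0.6 × 80000 = 45400 + 48000 = 93400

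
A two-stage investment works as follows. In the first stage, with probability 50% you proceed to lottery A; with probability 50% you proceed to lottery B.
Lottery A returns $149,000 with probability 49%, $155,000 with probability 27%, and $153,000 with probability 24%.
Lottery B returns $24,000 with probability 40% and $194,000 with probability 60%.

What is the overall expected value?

EV(A) = 0.49 × 149000 + 0.27 × 155000 + 0.24 × 153000 = 73010 + 41850 + 36720 = 151580
EV(B) = 0.4 × 24000 + 0.6 × 194000 = 9600 + 116400 = 126000
Overall = 0.5 × 151580 + 0.5 × 126000 = 75790 + 63000 = 138790

$138,790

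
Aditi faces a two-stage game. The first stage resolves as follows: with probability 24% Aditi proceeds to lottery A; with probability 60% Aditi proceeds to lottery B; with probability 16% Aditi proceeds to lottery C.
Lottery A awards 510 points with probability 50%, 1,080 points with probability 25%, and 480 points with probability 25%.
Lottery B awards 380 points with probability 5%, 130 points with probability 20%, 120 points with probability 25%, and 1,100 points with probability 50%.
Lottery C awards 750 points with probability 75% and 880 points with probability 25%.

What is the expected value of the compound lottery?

655 points

EV(A) = 0.5 × 510 + 0.25 × 1080 + 0.25 × 480 = 255 + 270 + 120 = 645
EV(B) = 0.05 × 380 + 0.2 × 130 + 0.25 × 120 + 0.5 × 1100 = 19 + 26 + 30 + 550 = 625
EV(C) = 0.75 × 750 + 0.25 × 880 = 562.5 + 220 = 782.5
Overall = 0.24 × 645 + 0.6 × 625 + 0.16 × 782.5 = 154.8 + 375 + 125.2 = 655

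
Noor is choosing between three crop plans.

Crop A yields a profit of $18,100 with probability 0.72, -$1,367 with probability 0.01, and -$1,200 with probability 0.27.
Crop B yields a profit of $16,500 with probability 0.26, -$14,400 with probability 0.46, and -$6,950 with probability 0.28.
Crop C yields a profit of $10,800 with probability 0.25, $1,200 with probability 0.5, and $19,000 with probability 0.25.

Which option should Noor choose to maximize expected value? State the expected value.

Crop A = 0.72 × 18100 + 0.01 × (-1367) + 0.27 × (-1200) = 13032 − 13.67 − 324 = 12694.33
Crop B = 0.26 × 16500 + 0.46 × (-14400) + 0.28 × (-6950) = 4290 − 6624 − 1946 = -4280
Crop C = 0.25 × 10800 + 0.5 × 1200 + 0.25 × 19000 = 2700 + 600 + 4750 = 8050

Crop A ($12,694.33)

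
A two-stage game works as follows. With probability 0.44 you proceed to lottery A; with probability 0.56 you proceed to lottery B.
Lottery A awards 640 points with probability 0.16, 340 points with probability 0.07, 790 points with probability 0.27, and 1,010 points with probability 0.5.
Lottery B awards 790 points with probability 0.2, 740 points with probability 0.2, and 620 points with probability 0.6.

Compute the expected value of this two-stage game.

751.26 points

EV(A) = 0.16 × 640 + 0.07 × 340 + 0.27 × 790 + 0.5 × 1010 = 102.4 + 23.8 + 213.3 + 505 = 844.5
EV(B) = 0.2 × 790 + 0.2 × 740 + 0.6 × 620 = 158 + 148 + 372 = 678
Overall = 0.44 × 844.5 + 0.56 × 678 = 371.58 + 379.68 = 751.26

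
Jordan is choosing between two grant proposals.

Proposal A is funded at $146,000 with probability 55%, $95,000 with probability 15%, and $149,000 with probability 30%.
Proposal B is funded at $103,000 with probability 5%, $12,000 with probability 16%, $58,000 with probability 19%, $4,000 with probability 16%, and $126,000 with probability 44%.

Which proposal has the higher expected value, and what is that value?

Proposal A = 0.55 × 146000 + 0.15 × 95000 + 0.3 × 149000 = 80300 + 14250 + 44700 = 139250
Proposal B = 0.05 × 103000 + 0.16 × 12000 + 0.19 × 58000 + 0.16 × 4000 + 0.44 × 126000 = 5150 + 1920 + 11020 + 640 + 55440 = 74170

Proposal A ($139,250)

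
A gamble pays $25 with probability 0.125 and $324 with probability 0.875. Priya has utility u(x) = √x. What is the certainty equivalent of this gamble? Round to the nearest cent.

$268.14

E[u] = 0.125·√25 + 0.875·√324 = 0.125·5 + 0.875·18 = 16.375
CE = (16.375)² = 268.140625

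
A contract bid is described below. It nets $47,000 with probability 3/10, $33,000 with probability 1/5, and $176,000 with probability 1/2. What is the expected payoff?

$108,700

EV = 3/10 × 47000 + 1/5 × 33000 + 1/2 × 176000 = 14100 + 6600 + 88000 = 108700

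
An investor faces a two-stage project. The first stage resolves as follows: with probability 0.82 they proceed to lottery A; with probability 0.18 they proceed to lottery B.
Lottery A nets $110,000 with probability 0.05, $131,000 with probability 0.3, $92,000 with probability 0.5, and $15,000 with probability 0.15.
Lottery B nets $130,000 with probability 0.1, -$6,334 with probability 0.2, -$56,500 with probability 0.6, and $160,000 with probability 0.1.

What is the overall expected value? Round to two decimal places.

$75,190.98

EV(A) = 0.05 × 110000 + 0.3 × 131000 + 0.5 × 92000 + 0.15 × 15000 = 5500 + 39300 + 46000 + 2250 = 93050
EV(B) = 0.1 × 130000 + 0.2 × (-6334) + 0.6 × (-56500) + 0.1 × 160000 = 13000 − 1266.8 − 33900 + 16000 = -6166.8
Overall = 0.82 × 93050 + 0.18 × (-6166.8) = 76301 − 1110.024 = 75190.976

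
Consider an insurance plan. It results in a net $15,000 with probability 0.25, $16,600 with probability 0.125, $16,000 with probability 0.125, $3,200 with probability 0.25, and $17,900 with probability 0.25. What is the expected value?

$13,100

EV = 0.25 × 15000 + 0.125 × 16600 + 0.125 × 16000 + 0.25 × 3200 + 0.25 × 17900 = 3750 + 2075 + 2000 + 800 + 4475 = 13100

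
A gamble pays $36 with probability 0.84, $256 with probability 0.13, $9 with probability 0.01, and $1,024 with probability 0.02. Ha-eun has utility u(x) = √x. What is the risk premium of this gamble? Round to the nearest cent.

$23.41

E[u] = 0.84·√36 + 0.13·√256 + 0.01·√9 + 0.02·√1024 = 0.84·6 + 0.13·16 + 0.01·3 + 0.02·32 = 7.79
CE = (7.79)² = 60.6841
Risk premium = EV − CE = 84.09 − 60.6841 = 23.4059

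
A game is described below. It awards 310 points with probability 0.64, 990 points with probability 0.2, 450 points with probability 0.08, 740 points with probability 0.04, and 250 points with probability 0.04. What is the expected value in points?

EV = 0.64 × 310 + 0.2 × 990 + 0.08 × 450 + 0.04 × 740 + 0.04 × 250 = 198.4 + 198 + 36 + 29.6 + 10 = 472

472 points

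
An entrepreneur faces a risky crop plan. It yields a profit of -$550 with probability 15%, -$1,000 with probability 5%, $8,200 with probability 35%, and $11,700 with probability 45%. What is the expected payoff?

$8,002.50

EV = 0.15 × (-550) + 0.05 × (-1000) + 0.35 × 8200 + 0.45 × 11700 = -82.5 − 50 + 2870 + 5265 = 8002.5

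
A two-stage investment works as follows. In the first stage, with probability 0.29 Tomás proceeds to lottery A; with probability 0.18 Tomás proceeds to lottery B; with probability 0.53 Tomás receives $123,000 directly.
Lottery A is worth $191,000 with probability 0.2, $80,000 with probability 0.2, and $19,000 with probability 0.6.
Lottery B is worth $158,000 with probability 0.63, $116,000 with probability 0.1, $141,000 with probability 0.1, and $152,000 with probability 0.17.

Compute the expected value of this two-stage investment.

EV(A) = 0.2 × 191000 + 0.2 × 80000 + 0.6 × 19000 = 38200 + 16000 + 11400 = 65600
EV(B) = 0.63 × 158000 + 0.1 × 116000 + 0.1 × 141000 + 0.17 × 152000 = 99540 + 11600 + 14100 + 25840 = 151080
Branch C: 123000 (certain)
Overall = 0.29 × 65600 + 0.18 × 151080 + 0.53 × 123000 = 19024 + 27194.4 + 65190 = 111408.4

$111,408.40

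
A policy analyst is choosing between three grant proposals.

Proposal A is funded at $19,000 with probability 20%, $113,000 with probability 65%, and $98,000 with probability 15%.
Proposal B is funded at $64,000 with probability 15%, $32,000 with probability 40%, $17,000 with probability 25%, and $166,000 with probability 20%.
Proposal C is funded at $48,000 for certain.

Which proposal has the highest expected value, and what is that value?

Proposal A ($91,950)

Proposal A = 0.2 × 19000 + 0.65 × 113000 + 0.15 × 98000 = 3800 + 73450 + 14700 = 91950
Proposal B = 0.15 × 64000 + 0.4 × 32000 + 0.25 × 17000 + 0.2 × 166000 = 9600 + 12800 + 4250 + 33200 = 59850
Proposal C: 48000 (certain)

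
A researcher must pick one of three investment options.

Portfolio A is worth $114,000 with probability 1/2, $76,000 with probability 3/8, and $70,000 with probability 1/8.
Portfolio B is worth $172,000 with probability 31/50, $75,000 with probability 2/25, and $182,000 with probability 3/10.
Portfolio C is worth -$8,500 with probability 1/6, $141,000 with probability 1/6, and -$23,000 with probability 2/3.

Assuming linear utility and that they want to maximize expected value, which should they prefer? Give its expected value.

Portfolio A = 1/2 × 114000 + 3/8 × 76000 + 1/8 × 70000 = 57000 + 28500 + 8750 = 94250
Portfolio B = 31/50 × 172000 + 2/25 × 75000 + 3/10 × 182000 = 106640 + 6000 + 54600 = 167240
Portfolio C = 1/6 × (-8500) + 1/6 × 141000 + 2/3 × (-23000) = -1416.6667 + 23500 − 15333.3333 = 6750

Portfolio B ($167,240)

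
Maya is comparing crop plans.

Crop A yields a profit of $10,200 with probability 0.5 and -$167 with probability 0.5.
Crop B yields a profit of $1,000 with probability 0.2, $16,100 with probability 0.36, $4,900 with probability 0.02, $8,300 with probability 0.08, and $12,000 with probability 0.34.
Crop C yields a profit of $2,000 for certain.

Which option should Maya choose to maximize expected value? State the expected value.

Crop A = 0.5 × 10200 + 0.5 × (-167) = 5100 − 83.5 = 5016.5
Crop B = 0.2 × 1000 + 0.36 × 16100 + 0.02 × 4900 + 0.08 × 8300 + 0.34 × 12000 = 200 + 5796 + 98 + 664 + 4080 = 10838
Crop C: 2000 (certain)

Crop B ($10,838)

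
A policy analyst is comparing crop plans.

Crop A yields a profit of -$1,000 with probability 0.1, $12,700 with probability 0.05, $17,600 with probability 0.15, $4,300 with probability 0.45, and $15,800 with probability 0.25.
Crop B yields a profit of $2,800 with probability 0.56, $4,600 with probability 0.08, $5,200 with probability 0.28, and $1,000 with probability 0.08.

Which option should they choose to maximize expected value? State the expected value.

Crop A = 0.1 × (-1000) + 0.05 × 12700 + 0.15 × 17600 + 0.45 × 4300 + 0.25 × 15800 = -100 + 635 + 2640 + 1935 + 3950 = 9060
Crop B = 0.56 × 2800 + 0.08 × 4600 + 0.28 × 5200 + 0.08 × 1000 = 1568 + 368 + 1456 + 80 = 3472

Crop A ($9,060)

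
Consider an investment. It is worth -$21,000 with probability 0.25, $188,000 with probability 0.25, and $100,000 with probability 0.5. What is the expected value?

$91,750

EV = 0.25 × (-21000) + 0.25 × 188000 + 0.5 × 100000 = -5250 + 47000 + 50000 = 91750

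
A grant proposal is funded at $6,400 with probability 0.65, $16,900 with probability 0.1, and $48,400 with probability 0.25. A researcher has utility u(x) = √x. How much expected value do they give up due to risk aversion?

$3,550

E[u] = 0.65·√6400 + 0.1·√16900 + 0.25·√48400 = 0.65·80 + 0.1·130 + 0.25·220 = 120
CE = (120)² = 14400
Risk premium = EV − CE = 17950 − 14400 = 3550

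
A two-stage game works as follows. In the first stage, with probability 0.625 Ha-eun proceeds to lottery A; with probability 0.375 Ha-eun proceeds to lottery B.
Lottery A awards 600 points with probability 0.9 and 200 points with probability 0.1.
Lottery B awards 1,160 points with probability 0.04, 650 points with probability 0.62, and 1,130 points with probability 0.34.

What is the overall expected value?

662.6 points

EV(A) = 0.9 × 600 + 0.1 × 200 = 540 + 20 = 560
EV(B) = 0.04 × 1160 + 0.62 × 650 + 0.34 × 1130 = 46.4 + 403 + 384.2 = 833.6
Overall = 0.625 × 560 + 0.375 × 833.6 = 350 + 312.6 = 662.6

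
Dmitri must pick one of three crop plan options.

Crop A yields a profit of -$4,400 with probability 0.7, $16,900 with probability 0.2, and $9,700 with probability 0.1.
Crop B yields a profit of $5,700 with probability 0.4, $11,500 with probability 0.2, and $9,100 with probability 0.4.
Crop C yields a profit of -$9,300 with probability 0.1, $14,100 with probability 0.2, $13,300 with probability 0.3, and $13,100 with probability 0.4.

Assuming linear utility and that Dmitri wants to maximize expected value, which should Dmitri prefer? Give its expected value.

Crop C ($11,120)

Crop A = 0.7 × (-4400) + 0.2 × 16900 + 0.1 × 9700 = -3080 + 3380 + 970 = 1270
Crop B = 0.4 × 5700 + 0.2 × 11500 + 0.4 × 9100 = 2280 + 2300 + 3640 = 8220
Crop C = 0.1 × (-9300) + 0.2 × 14100 + 0.3 × 13300 + 0.4 × 13100 = -930 + 2820 + 3990 + 5240 = 11120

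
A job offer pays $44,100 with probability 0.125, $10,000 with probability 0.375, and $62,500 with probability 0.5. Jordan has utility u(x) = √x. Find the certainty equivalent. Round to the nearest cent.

E[u] = 0.125·√44100 + 0.375·√10000 + 0.5·√62500 = 0.125·210 + 0.375·100 + 0.5·250 = 188.75
CE = (188.75)² = 35626.5625

$35,626.56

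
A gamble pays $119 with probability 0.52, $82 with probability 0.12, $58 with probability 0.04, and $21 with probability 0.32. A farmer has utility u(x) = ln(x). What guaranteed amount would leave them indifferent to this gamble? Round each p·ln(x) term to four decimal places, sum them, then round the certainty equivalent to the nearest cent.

E[u] = 0.52·ln(119) + 0.12·ln(82) + 0.04·ln(58) + 0.32·ln(21) = 2.4851 + 0.5288 + 0.1624 + 0.9742 = 4.1505
CE = e^4.1505 ≈ 63.47

$63.47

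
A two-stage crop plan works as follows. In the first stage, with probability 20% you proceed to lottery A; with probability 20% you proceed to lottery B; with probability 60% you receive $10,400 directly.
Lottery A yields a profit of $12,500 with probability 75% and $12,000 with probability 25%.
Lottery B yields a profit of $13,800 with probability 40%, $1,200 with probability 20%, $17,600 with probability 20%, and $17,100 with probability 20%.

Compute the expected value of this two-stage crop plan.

EV(A) = 0.75 × 12500 + 0.25 × 12000 = 9375 + 3000 = 12375
EV(B) = 0.4 × 13800 + 0.2 × 1200 + 0.2 × 17600 + 0.2 × 17100 = 5520 + 240 + 3520 + 3420 = 12700
Branch C: 10400 (certain)
Overall = 0.2 × 12375 + 0.2 × 12700 + 0.6 × 10400 = 2475 + 2540 + 6240 = 11255

$11,255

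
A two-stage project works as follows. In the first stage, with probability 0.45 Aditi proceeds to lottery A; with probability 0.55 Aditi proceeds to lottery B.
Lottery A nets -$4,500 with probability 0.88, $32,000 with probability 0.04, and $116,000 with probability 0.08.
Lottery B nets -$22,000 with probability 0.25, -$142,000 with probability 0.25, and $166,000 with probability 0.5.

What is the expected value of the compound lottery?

EV(A) = 0.88 × (-4500) + 0.04 × 32000 + 0.08 × 116000 = -3960 + 1280 + 9280 = 6600
EV(B) = 0.25 × (-22000) + 0.25 × (-142000) + 0.5 × 166000 = -5500 − 35500 + 83000 = 42000
Overall = 0.45 × 6600 + 0.55 × 42000 = 2970 + 23100 = 26070

$26,070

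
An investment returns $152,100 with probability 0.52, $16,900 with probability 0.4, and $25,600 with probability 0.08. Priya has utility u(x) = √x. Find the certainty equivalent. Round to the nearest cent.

E[u] = 0.52·√152100 + 0.4·√16900 + 0.08·√25600 = 0.52·390 + 0.4·130 + 0.08·160 = 267.6
CE = (267.6)² = 71609.76

$71,609.76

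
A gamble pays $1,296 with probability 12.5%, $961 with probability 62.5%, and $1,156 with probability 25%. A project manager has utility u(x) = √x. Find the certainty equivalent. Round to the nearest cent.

E[u] = 0.125·√1296 + 0.625·√961 + 0.25·√1156 = 0.125·36 + 0.625·31 + 0.25·34 = 32.375
CE = (32.375)² = 1048.140625

$1,048.14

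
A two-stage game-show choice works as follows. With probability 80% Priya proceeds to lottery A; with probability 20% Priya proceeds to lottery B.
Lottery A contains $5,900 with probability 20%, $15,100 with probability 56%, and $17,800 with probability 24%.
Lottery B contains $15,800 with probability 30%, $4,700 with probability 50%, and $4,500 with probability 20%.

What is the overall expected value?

EV(A) = 0.2 × 5900 + 0.56 × 15100 + 0.24 × 17800 = 1180 + 8456 + 4272 = 13908
EV(B) = 0.3 × 15800 + 0.5 × 4700 + 0.2 × 4500 = 4740 + 2350 + 900 = 7990
Overall = 0.8 × 13908 + 0.2 × 7990 = 11126.4 + 1598 = 12724.4

$12,724.40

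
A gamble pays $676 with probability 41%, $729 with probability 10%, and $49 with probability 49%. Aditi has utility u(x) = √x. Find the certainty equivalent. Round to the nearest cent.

E[u] = 0.41·√676 + 0.1·√729 + 0.49·√49 = 0.41·26 + 0.1·27 + 0.49·7 = 16.79
CE = (16.79)² = 281.9041

$281.90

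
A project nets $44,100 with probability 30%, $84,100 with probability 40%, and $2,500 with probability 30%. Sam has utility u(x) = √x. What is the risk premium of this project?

$9,984

E[u] = 0.3·√44100 + 0.4·√84100 + 0.3·√2500 = 0.3·210 + 0.4·290 + 0.3·50 = 194
CE = (194)² = 37636
Risk premium = EV − CE = 47620 − 37636 = 9984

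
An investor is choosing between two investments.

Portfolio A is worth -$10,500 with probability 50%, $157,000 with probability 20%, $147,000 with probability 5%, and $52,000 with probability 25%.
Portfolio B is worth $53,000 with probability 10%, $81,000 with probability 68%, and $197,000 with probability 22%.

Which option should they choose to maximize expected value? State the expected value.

Portfolio A = 0.5 × (-10500) + 0.2 × 157000 + 0.05 × 147000 + 0.25 × 52000 = -5250 + 31400 + 7350 + 13000 = 46500
Portfolio B = 0.1 × 53000 + 0.68 × 81000 + 0.22 × 197000 = 5300 + 55080 + 43340 = 103720

Portfolio B ($103,720)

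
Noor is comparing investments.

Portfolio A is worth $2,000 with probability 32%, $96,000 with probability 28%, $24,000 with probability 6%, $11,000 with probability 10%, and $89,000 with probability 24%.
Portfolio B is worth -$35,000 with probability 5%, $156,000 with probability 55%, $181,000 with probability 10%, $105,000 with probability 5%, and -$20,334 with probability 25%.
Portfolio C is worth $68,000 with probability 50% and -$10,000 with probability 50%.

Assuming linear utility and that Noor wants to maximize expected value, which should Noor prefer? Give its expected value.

Portfolio B ($102,316.50)

Portfolio A = 0.32 × 2000 + 0.28 × 96000 + 0.06 × 24000 + 0.1 × 11000 + 0.24 × 89000 = 640 + 26880 + 1440 + 1100 + 21360 = 51420
Portfolio B = 0.05 × (-35000) + 0.55 × 156000 + 0.1 × 181000 + 0.05 × 105000 + 0.25 × (-20334) = -1750 + 85800 + 18100 + 5250 − 5083.5 = 102316.5
Portfolio C = 0.5 × 68000 + 0.5 × (-10000) = 34000 − 5000 = 29000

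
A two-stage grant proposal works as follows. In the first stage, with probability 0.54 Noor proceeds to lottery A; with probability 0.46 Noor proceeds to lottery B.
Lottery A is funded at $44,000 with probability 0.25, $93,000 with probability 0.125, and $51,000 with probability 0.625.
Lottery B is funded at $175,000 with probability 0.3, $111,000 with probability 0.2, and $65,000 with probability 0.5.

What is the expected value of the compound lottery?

EV(A) = 0.25 × 44000 + 0.125 × 93000 + 0.625 × 51000 = 11000 + 11625 + 31875 = 54500
EV(B) = 0.3 × 175000 + 0.2 × 111000 + 0.5 × 65000 = 52500 + 22200 + 32500 = 107200
Overall = 0.54 × 54500 + 0.46 × 107200 = 29430 + 49312 = 78742

$78,742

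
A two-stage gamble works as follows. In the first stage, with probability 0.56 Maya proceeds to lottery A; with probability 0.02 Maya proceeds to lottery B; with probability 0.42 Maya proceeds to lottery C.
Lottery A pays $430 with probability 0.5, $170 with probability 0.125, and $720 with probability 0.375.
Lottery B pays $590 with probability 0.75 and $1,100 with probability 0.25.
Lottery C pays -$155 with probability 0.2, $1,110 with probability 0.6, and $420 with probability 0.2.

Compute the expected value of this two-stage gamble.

$599.83

EV(A) = 0.5 × 430 + 0.125 × 170 + 0.375 × 720 = 215 + 21.25 + 270 = 506.25
EV(B) = 0.75 × 590 + 0.25 × 1100 = 442.5 + 275 = 717.5
EV(C) = 0.2 × (-155) + 0.6 × 1110 + 0.2 × 420 = -31 + 666 + 84 = 719
Overall = 0.56 × 506.25 + 0.02 × 717.5 + 0.42 × 719 = 283.5 + 14.35 + 301.98 = 599.83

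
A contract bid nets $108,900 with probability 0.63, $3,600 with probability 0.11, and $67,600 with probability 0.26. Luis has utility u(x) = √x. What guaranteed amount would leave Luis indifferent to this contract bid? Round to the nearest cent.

$79,580.41

E[u] = 0.63·√108900 + 0.11·√3600 + 0.26·√67600 = 0.63·330 + 0.11·60 + 0.26·260 = 282.1
CE = (282.1)² = 79580.41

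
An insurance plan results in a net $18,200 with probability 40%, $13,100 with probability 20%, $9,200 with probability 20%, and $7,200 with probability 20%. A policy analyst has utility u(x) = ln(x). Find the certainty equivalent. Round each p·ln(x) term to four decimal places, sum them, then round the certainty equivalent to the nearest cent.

E[u] = 0.4·ln(18200) + 0.2·ln(13100) + 0.2·ln(9200) + 0.2·ln(7200) = 3.9237 + 1.8961 + 1.8254 + 1.7764 = 9.4216
CE = e^9.4216 ≈ 12352.33

$12,352.33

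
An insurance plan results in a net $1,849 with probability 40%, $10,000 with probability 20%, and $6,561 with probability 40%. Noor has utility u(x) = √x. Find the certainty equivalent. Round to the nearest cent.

$4,844.16

E[u] = 0.4·√1849 + 0.2·√10000 + 0.4·√6561 = 0.4·43 + 0.2·100 + 0.4·81 = 69.6
CE = (69.6)² = 4844.16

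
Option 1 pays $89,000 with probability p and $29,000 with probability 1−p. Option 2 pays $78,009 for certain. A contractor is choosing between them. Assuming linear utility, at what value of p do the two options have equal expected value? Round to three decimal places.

p = 0.817

p·89000 + (1−p)·29000 = 78009
60000p + 29000 = 78009
p = (78009 − 29000) / 60000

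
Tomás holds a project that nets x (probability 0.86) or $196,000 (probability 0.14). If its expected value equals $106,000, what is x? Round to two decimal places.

0.86·x + 0.14·196000 = 106000
0.86·x = 106000 − 27440 = 78560
x = 78560 / 0.86 = 91348.8372

x = $91,348.84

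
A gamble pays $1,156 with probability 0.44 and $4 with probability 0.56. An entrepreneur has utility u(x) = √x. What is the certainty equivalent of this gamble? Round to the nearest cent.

E[u] = 0.44·√1156 + 0.56·√4 = 0.44·34 + 0.56·2 = 16.08
CE = (16.08)² = 258.5664

$258.57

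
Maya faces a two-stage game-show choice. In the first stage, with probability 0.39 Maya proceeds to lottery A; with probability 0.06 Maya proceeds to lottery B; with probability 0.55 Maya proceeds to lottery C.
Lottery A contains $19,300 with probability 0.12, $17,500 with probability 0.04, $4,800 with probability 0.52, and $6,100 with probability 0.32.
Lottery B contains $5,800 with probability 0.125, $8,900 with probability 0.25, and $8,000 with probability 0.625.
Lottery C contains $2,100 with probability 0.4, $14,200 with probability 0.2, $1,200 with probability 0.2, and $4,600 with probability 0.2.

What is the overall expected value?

$6,049.96

EV(A) = 0.12 × 19300 + 0.04 × 17500 + 0.52 × 4800 + 0.32 × 6100 = 2316 + 700 + 2496 + 1952 = 7464
EV(B) = 0.125 × 5800 + 0.25 × 8900 + 0.625 × 8000 = 725 + 2225 + 5000 = 7950
EV(C) = 0.4 × 2100 + 0.2 × 14200 + 0.2 × 1200 + 0.2 × 4600 = 840 + 2840 + 240 + 920 = 4840
Overall = 0.39 × 7464 + 0.06 × 7950 + 0.55 × 4840 = 2910.96 + 477 + 2662 = 6049.96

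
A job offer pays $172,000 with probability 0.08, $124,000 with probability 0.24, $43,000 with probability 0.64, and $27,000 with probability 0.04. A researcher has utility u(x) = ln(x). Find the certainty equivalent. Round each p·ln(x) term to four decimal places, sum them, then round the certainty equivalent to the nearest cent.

E[u] = 0.08·ln(172000) + 0.24·ln(124000) + 0.64·ln(43000) + 0.04·ln(27000) = 0.9644 + 2.8147 + 6.8281 + 0.4081 = 11.0153
CE = e^11.0153 ≈ 60797.26

$60,797.26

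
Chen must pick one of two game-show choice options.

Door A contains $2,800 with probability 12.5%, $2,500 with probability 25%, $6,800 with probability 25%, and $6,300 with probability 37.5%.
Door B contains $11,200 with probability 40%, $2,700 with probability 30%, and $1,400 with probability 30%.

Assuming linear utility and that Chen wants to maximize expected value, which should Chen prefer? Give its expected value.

Door A = 0.125 × 2800 + 0.25 × 2500 + 0.25 × 6800 + 0.375 × 6300 = 350 + 625 + 1700 + 2362.5 = 5037.5
Door B = 0.4 × 11200 + 0.3 × 2700 + 0.3 × 1400 = 4480 + 810 + 420 = 5710

Door B ($5,710)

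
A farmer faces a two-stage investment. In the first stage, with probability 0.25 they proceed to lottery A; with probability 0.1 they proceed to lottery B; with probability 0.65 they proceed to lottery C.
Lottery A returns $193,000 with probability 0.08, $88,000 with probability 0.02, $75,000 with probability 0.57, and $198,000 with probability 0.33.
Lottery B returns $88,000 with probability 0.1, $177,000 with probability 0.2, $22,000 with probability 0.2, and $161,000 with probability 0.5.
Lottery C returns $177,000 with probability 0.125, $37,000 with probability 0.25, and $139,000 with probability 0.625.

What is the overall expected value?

$121,095

EV(A) = 0.08 × 193000 + 0.02 × 88000 + 0.57 × 75000 + 0.33 × 198000 = 15440 + 1760 + 42750 + 65340 = 125290
EV(B) = 0.1 × 88000 + 0.2 × 177000 + 0.2 × 22000 + 0.5 × 161000 = 8800 + 35400 + 4400 + 80500 = 129100
EV(C) = 0.125 × 177000 + 0.25 × 37000 + 0.625 × 139000 = 22125 + 9250 + 86875 = 118250
Overall = 0.25 × 125290 + 0.1 × 129100 + 0.65 × 118250 = 31322.5 + 12910 + 76862.5 = 121095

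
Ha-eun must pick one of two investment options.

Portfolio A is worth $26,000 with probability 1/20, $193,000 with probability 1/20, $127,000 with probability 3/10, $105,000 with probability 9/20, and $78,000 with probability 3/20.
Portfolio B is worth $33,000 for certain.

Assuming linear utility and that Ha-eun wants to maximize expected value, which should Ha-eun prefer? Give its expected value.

Portfolio A = 1/20 × 26000 + 1/20 × 193000 + 3/10 × 127000 + 9/20 × 105000 + 3/20 × 78000 = 1300 + 9650 + 38100 + 47250 + 11700 = 108000
Portfolio B: 33000 (certain)

Portfolio A ($108,000)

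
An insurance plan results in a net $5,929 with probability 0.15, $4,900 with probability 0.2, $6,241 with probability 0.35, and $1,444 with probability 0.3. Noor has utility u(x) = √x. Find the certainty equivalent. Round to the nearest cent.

E[u] = 0.15·√5929 + 0.2·√4900 + 0.35·√6241 + 0.3·√1444 = 0.15·77 + 0.2·70 + 0.35·79 + 0.3·38 = 64.6
CE = (64.6)² = 4173.16

$4,173.16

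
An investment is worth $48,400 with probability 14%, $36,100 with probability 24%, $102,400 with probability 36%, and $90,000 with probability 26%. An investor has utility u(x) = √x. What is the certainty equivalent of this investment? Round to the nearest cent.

$72,684.16

E[u] = 0.14·√48400 + 0.24·√36100 + 0.36·√102400 + 0.26·√90000 = 0.14·220 + 0.24·190 + 0.36·320 + 0.26·300 = 269.6
CE = (269.6)² = 72684.16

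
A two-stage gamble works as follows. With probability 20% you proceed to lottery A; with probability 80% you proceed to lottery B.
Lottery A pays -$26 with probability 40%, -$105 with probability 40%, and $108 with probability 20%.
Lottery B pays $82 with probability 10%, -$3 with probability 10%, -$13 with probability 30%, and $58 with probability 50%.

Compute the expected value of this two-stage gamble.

$20.24

EV(A) = 0.4 × (-26) + 0.4 × (-105) + 0.2 × 108 = -10.4 − 42 + 21.6 = -30.8
EV(B) = 0.1 × 82 + 0.1 × (-3) + 0.3 × (-13) + 0.5 × 58 = 8.2 − 0.3 − 3.9 + 29 = 33
Overall = 0.2 × (-30.8) + 0.8 × 33 = -6.16 + 26.4 = 20.24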